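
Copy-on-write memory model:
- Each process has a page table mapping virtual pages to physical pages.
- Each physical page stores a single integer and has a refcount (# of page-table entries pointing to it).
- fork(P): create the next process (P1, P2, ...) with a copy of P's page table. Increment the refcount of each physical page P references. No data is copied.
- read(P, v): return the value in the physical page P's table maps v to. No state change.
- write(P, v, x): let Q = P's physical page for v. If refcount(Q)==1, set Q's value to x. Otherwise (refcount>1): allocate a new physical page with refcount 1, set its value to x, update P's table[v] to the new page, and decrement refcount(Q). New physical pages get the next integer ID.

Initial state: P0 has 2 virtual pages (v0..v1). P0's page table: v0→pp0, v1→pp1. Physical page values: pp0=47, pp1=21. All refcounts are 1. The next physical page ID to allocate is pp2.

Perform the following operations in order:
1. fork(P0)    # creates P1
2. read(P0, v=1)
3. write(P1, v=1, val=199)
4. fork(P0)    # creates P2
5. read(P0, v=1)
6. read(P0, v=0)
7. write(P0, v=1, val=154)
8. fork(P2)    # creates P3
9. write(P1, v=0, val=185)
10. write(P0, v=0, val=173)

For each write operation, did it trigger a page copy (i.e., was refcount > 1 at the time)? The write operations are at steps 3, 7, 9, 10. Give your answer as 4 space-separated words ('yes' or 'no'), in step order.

Op 1: fork(P0) -> P1. 2 ppages; refcounts: pp0:2 pp1:2
Op 2: read(P0, v1) -> 21. No state change.
Op 3: write(P1, v1, 199). refcount(pp1)=2>1 -> COPY to pp2. 3 ppages; refcounts: pp0:2 pp1:1 pp2:1
Op 4: fork(P0) -> P2. 3 ppages; refcounts: pp0:3 pp1:2 pp2:1
Op 5: read(P0, v1) -> 21. No state change.
Op 6: read(P0, v0) -> 47. No state change.
Op 7: write(P0, v1, 154). refcount(pp1)=2>1 -> COPY to pp3. 4 ppages; refcounts: pp0:3 pp1:1 pp2:1 pp3:1
Op 8: fork(P2) -> P3. 4 ppages; refcounts: pp0:4 pp1:2 pp2:1 pp3:1
Op 9: write(P1, v0, 185). refcount(pp0)=4>1 -> COPY to pp4. 5 ppages; refcounts: pp0:3 pp1:2 pp2:1 pp3:1 pp4:1
Op 10: write(P0, v0, 173). refcount(pp0)=3>1 -> COPY to pp5. 6 ppages; refcounts: pp0:2 pp1:2 pp2:1 pp3:1 pp4:1 pp5:1

yes yes yes yes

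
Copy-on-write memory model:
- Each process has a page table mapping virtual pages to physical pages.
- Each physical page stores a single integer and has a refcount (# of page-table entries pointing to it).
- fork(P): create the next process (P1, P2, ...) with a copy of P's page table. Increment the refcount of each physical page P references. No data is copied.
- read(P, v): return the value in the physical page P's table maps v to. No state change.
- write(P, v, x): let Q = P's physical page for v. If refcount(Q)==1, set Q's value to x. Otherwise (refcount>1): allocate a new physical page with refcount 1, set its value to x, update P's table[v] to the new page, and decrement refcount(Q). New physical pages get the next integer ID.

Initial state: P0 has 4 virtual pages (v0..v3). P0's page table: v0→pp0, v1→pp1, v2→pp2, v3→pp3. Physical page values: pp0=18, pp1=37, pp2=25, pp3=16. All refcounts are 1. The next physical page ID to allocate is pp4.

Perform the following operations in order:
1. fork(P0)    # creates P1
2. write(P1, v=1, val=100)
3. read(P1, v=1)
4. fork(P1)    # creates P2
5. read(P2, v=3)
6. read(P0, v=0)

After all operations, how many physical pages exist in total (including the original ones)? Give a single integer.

Op 1: fork(P0) -> P1. 4 ppages; refcounts: pp0:2 pp1:2 pp2:2 pp3:2
Op 2: write(P1, v1, 100). refcount(pp1)=2>1 -> COPY to pp4. 5 ppages; refcounts: pp0:2 pp1:1 pp2:2 pp3:2 pp4:1
Op 3: read(P1, v1) -> 100. No state change.
Op 4: fork(P1) -> P2. 5 ppages; refcounts: pp0:3 pp1:1 pp2:3 pp3:3 pp4:2
Op 5: read(P2, v3) -> 16. No state change.
Op 6: read(P0, v0) -> 18. No state change.

Answer: 5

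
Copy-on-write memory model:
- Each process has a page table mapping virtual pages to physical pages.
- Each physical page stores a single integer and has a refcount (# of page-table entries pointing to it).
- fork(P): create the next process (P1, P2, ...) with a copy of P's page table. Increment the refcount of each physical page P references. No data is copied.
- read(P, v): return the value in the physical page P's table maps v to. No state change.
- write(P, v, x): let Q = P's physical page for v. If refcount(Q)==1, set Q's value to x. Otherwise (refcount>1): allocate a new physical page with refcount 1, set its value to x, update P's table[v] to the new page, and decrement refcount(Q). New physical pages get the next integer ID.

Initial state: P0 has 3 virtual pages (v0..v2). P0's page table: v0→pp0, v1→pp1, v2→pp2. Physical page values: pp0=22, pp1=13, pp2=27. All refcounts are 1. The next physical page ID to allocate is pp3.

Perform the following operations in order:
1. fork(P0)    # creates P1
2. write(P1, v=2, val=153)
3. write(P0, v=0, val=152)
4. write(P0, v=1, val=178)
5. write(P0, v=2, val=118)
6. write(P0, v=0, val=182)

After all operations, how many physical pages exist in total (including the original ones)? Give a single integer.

Answer: 6

Derivation:
Op 1: fork(P0) -> P1. 3 ppages; refcounts: pp0:2 pp1:2 pp2:2
Op 2: write(P1, v2, 153). refcount(pp2)=2>1 -> COPY to pp3. 4 ppages; refcounts: pp0:2 pp1:2 pp2:1 pp3:1
Op 3: write(P0, v0, 152). refcount(pp0)=2>1 -> COPY to pp4. 5 ppages; refcounts: pp0:1 pp1:2 pp2:1 pp3:1 pp4:1
Op 4: write(P0, v1, 178). refcount(pp1)=2>1 -> COPY to pp5. 6 ppages; refcounts: pp0:1 pp1:1 pp2:1 pp3:1 pp4:1 pp5:1
Op 5: write(P0, v2, 118). refcount(pp2)=1 -> write in place. 6 ppages; refcounts: pp0:1 pp1:1 pp2:1 pp3:1 pp4:1 pp5:1
Op 6: write(P0, v0, 182). refcount(pp4)=1 -> write in place. 6 ppages; refcounts: pp0:1 pp1:1 pp2:1 pp3:1 pp4:1 pp5:1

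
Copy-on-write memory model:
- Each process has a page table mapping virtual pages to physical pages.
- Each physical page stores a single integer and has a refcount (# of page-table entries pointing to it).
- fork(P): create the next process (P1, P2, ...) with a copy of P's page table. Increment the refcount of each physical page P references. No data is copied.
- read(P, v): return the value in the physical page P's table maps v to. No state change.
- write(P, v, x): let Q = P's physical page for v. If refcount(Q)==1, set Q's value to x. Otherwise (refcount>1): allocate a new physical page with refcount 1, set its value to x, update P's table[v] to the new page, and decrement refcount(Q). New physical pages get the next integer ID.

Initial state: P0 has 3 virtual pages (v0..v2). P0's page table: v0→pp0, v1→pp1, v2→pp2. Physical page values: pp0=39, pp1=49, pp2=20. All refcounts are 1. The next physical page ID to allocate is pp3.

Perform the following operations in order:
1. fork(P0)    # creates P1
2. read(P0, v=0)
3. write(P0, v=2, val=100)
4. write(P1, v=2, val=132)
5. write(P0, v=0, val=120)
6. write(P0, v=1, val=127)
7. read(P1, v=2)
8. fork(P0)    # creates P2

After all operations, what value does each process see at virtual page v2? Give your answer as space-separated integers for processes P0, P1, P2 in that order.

Op 1: fork(P0) -> P1. 3 ppages; refcounts: pp0:2 pp1:2 pp2:2
Op 2: read(P0, v0) -> 39. No state change.
Op 3: write(P0, v2, 100). refcount(pp2)=2>1 -> COPY to pp3. 4 ppages; refcounts: pp0:2 pp1:2 pp2:1 pp3:1
Op 4: write(P1, v2, 132). refcount(pp2)=1 -> write in place. 4 ppages; refcounts: pp0:2 pp1:2 pp2:1 pp3:1
Op 5: write(P0, v0, 120). refcount(pp0)=2>1 -> COPY to pp4. 5 ppages; refcounts: pp0:1 pp1:2 pp2:1 pp3:1 pp4:1
Op 6: write(P0, v1, 127). refcount(pp1)=2>1 -> COPY to pp5. 6 ppages; refcounts: pp0:1 pp1:1 pp2:1 pp3:1 pp4:1 pp5:1
Op 7: read(P1, v2) -> 132. No state change.
Op 8: fork(P0) -> P2. 6 ppages; refcounts: pp0:1 pp1:1 pp2:1 pp3:2 pp4:2 pp5:2
P0: v2 -> pp3 = 100
P1: v2 -> pp2 = 132
P2: v2 -> pp3 = 100

Answer: 100 132 100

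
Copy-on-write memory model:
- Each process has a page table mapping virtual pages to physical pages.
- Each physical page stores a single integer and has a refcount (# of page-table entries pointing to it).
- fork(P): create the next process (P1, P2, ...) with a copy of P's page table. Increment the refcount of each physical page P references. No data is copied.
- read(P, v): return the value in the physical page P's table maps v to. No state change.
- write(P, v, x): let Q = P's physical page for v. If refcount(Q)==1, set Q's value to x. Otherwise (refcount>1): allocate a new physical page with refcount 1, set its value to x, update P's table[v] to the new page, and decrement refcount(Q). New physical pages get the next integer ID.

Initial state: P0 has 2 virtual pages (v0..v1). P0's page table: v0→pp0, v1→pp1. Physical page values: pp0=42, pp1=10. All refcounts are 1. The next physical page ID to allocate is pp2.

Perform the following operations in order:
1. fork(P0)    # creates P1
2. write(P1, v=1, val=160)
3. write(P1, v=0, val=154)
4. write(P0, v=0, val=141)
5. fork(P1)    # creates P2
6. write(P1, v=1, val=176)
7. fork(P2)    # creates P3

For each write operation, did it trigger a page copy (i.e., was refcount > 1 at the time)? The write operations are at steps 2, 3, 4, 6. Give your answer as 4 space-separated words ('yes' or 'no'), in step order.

Op 1: fork(P0) -> P1. 2 ppages; refcounts: pp0:2 pp1:2
Op 2: write(P1, v1, 160). refcount(pp1)=2>1 -> COPY to pp2. 3 ppages; refcounts: pp0:2 pp1:1 pp2:1
Op 3: write(P1, v0, 154). refcount(pp0)=2>1 -> COPY to pp3. 4 ppages; refcounts: pp0:1 pp1:1 pp2:1 pp3:1
Op 4: write(P0, v0, 141). refcount(pp0)=1 -> write in place. 4 ppages; refcounts: pp0:1 pp1:1 pp2:1 pp3:1
Op 5: fork(P1) -> P2. 4 ppages; refcounts: pp0:1 pp1:1 pp2:2 pp3:2
Op 6: write(P1, v1, 176). refcount(pp2)=2>1 -> COPY to pp4. 5 ppages; refcounts: pp0:1 pp1:1 pp2:1 pp3:2 pp4:1
Op 7: fork(P2) -> P3. 5 ppages; refcounts: pp0:1 pp1:1 pp2:2 pp3:3 pp4:1

yes yes no yes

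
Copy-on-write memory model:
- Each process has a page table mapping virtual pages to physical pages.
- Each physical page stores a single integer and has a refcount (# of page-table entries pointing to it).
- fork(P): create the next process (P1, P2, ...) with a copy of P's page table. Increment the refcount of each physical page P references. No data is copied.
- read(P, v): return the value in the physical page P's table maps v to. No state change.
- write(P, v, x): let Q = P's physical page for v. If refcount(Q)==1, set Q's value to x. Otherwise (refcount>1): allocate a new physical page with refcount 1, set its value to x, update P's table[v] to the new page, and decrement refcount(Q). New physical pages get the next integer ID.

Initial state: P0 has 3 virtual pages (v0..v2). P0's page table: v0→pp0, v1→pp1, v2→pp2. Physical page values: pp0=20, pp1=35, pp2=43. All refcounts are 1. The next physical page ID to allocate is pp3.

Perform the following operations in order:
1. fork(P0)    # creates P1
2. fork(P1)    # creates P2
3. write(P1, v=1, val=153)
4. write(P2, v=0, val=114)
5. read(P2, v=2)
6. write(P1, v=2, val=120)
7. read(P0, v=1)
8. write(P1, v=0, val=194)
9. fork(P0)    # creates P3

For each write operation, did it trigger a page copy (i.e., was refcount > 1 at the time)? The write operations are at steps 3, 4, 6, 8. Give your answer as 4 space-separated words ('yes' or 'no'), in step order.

Op 1: fork(P0) -> P1. 3 ppages; refcounts: pp0:2 pp1:2 pp2:2
Op 2: fork(P1) -> P2. 3 ppages; refcounts: pp0:3 pp1:3 pp2:3
Op 3: write(P1, v1, 153). refcount(pp1)=3>1 -> COPY to pp3. 4 ppages; refcounts: pp0:3 pp1:2 pp2:3 pp3:1
Op 4: write(P2, v0, 114). refcount(pp0)=3>1 -> COPY to pp4. 5 ppages; refcounts: pp0:2 pp1:2 pp2:3 pp3:1 pp4:1
Op 5: read(P2, v2) -> 43. No state change.
Op 6: write(P1, v2, 120). refcount(pp2)=3>1 -> COPY to pp5. 6 ppages; refcounts: pp0:2 pp1:2 pp2:2 pp3:1 pp4:1 pp5:1
Op 7: read(P0, v1) -> 35. No state change.
Op 8: write(P1, v0, 194). refcount(pp0)=2>1 -> COPY to pp6. 7 ppages; refcounts: pp0:1 pp1:2 pp2:2 pp3:1 pp4:1 pp5:1 pp6:1
Op 9: fork(P0) -> P3. 7 ppages; refcounts: pp0:2 pp1:3 pp2:3 pp3:1 pp4:1 pp5:1 pp6:1

yes yes yes yes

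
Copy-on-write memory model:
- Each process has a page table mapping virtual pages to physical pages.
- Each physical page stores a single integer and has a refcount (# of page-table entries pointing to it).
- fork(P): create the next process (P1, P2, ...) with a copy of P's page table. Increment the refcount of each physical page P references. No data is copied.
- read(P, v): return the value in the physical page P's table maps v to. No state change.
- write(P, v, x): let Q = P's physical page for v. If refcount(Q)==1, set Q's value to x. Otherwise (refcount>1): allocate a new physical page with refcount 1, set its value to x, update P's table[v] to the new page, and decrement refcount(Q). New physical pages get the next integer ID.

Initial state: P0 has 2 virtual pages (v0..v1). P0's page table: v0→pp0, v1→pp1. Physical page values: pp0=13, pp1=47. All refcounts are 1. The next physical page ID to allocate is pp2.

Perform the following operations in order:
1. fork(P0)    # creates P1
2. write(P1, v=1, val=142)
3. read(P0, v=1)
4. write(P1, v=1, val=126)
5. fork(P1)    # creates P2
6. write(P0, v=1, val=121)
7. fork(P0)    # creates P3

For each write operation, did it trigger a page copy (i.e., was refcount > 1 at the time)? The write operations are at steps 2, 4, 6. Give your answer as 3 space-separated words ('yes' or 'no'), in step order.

Op 1: fork(P0) -> P1. 2 ppages; refcounts: pp0:2 pp1:2
Op 2: write(P1, v1, 142). refcount(pp1)=2>1 -> COPY to pp2. 3 ppages; refcounts: pp0:2 pp1:1 pp2:1
Op 3: read(P0, v1) -> 47. No state change.
Op 4: write(P1, v1, 126). refcount(pp2)=1 -> write in place. 3 ppages; refcounts: pp0:2 pp1:1 pp2:1
Op 5: fork(P1) -> P2. 3 ppages; refcounts: pp0:3 pp1:1 pp2:2
Op 6: write(P0, v1, 121). refcount(pp1)=1 -> write in place. 3 ppages; refcounts: pp0:3 pp1:1 pp2:2
Op 7: fork(P0) -> P3. 3 ppages; refcounts: pp0:4 pp1:2 pp2:2

yes no no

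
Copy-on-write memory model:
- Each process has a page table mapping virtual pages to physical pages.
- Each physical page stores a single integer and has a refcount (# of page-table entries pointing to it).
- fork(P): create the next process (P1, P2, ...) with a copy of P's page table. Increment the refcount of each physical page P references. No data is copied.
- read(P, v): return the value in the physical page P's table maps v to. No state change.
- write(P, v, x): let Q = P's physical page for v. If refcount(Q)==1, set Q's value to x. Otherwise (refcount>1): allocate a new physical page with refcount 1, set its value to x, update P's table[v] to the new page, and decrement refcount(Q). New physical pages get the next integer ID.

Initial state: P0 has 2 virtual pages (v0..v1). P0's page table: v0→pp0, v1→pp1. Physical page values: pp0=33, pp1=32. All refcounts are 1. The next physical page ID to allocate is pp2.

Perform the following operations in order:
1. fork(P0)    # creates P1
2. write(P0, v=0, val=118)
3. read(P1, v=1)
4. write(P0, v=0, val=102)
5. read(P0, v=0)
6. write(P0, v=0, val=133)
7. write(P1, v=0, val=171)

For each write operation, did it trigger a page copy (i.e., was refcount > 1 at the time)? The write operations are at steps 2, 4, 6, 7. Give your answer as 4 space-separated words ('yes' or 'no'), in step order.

Op 1: fork(P0) -> P1. 2 ppages; refcounts: pp0:2 pp1:2
Op 2: write(P0, v0, 118). refcount(pp0)=2>1 -> COPY to pp2. 3 ppages; refcounts: pp0:1 pp1:2 pp2:1
Op 3: read(P1, v1) -> 32. No state change.
Op 4: write(P0, v0, 102). refcount(pp2)=1 -> write in place. 3 ppages; refcounts: pp0:1 pp1:2 pp2:1
Op 5: read(P0, v0) -> 102. No state change.
Op 6: write(P0, v0, 133). refcount(pp2)=1 -> write in place. 3 ppages; refcounts: pp0:1 pp1:2 pp2:1
Op 7: write(P1, v0, 171). refcount(pp0)=1 -> write in place. 3 ppages; refcounts: pp0:1 pp1:2 pp2:1

yes no no no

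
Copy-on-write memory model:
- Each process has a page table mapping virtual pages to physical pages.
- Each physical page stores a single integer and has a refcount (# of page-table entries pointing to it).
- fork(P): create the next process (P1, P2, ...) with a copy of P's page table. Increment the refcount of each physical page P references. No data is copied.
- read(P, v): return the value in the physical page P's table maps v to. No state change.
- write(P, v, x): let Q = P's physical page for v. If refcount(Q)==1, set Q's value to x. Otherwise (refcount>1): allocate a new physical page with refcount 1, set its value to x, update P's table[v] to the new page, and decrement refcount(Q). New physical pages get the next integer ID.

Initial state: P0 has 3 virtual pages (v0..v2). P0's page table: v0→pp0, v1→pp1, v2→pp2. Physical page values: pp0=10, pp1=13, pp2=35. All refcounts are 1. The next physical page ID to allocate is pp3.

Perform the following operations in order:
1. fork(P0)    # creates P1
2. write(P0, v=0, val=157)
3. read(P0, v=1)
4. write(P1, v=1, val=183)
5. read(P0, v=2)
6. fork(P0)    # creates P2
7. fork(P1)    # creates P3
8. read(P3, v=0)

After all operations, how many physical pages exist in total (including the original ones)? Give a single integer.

Answer: 5

Derivation:
Op 1: fork(P0) -> P1. 3 ppages; refcounts: pp0:2 pp1:2 pp2:2
Op 2: write(P0, v0, 157). refcount(pp0)=2>1 -> COPY to pp3. 4 ppages; refcounts: pp0:1 pp1:2 pp2:2 pp3:1
Op 3: read(P0, v1) -> 13. No state change.
Op 4: write(P1, v1, 183). refcount(pp1)=2>1 -> COPY to pp4. 5 ppages; refcounts: pp0:1 pp1:1 pp2:2 pp3:1 pp4:1
Op 5: read(P0, v2) -> 35. No state change.
Op 6: fork(P0) -> P2. 5 ppages; refcounts: pp0:1 pp1:2 pp2:3 pp3:2 pp4:1
Op 7: fork(P1) -> P3. 5 ppages; refcounts: pp0:2 pp1:2 pp2:4 pp3:2 pp4:2
Op 8: read(P3, v0) -> 10. No state change.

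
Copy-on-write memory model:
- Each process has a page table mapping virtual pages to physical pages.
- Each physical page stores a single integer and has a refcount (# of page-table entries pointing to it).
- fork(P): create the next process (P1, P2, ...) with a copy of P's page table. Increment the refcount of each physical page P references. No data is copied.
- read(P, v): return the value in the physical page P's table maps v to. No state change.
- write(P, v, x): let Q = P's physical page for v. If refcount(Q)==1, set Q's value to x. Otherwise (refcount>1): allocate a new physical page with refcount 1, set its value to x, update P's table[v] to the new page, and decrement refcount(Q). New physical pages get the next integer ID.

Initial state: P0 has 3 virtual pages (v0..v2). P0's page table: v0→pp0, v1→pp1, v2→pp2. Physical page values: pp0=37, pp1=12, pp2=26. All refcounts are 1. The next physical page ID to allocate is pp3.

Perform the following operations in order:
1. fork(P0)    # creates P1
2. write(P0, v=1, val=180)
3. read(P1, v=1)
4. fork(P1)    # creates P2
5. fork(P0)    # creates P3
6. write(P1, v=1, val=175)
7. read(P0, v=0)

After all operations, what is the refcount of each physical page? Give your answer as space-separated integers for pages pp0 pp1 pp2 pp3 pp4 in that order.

Answer: 4 1 4 2 1

Derivation:
Op 1: fork(P0) -> P1. 3 ppages; refcounts: pp0:2 pp1:2 pp2:2
Op 2: write(P0, v1, 180). refcount(pp1)=2>1 -> COPY to pp3. 4 ppages; refcounts: pp0:2 pp1:1 pp2:2 pp3:1
Op 3: read(P1, v1) -> 12. No state change.
Op 4: fork(P1) -> P2. 4 ppages; refcounts: pp0:3 pp1:2 pp2:3 pp3:1
Op 5: fork(P0) -> P3. 4 ppages; refcounts: pp0:4 pp1:2 pp2:4 pp3:2
Op 6: write(P1, v1, 175). refcount(pp1)=2>1 -> COPY to pp4. 5 ppages; refcounts: pp0:4 pp1:1 pp2:4 pp3:2 pp4:1
Op 7: read(P0, v0) -> 37. No state change.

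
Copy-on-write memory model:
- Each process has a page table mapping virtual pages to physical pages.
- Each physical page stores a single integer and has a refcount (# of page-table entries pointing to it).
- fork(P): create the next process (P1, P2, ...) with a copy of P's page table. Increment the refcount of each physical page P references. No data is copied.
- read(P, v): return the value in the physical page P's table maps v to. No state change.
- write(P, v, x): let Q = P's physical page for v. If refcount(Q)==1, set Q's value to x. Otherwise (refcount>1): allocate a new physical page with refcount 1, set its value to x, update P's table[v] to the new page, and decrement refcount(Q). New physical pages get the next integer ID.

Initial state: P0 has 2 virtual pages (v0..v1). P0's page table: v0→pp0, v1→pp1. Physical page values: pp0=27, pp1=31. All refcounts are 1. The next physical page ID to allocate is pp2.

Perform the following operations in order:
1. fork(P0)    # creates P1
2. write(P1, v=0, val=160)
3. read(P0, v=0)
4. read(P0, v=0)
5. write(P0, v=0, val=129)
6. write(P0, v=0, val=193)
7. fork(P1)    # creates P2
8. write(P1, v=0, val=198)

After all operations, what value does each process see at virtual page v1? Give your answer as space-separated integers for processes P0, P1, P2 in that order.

Op 1: fork(P0) -> P1. 2 ppages; refcounts: pp0:2 pp1:2
Op 2: write(P1, v0, 160). refcount(pp0)=2>1 -> COPY to pp2. 3 ppages; refcounts: pp0:1 pp1:2 pp2:1
Op 3: read(P0, v0) -> 27. No state change.
Op 4: read(P0, v0) -> 27. No state change.
Op 5: write(P0, v0, 129). refcount(pp0)=1 -> write in place. 3 ppages; refcounts: pp0:1 pp1:2 pp2:1
Op 6: write(P0, v0, 193). refcount(pp0)=1 -> write in place. 3 ppages; refcounts: pp0:1 pp1:2 pp2:1
Op 7: fork(P1) -> P2. 3 ppages; refcounts: pp0:1 pp1:3 pp2:2
Op 8: write(P1, v0, 198). refcount(pp2)=2>1 -> COPY to pp3. 4 ppages; refcounts: pp0:1 pp1:3 pp2:1 pp3:1
P0: v1 -> pp1 = 31
P1: v1 -> pp1 = 31
P2: v1 -> pp1 = 31

Answer: 31 31 31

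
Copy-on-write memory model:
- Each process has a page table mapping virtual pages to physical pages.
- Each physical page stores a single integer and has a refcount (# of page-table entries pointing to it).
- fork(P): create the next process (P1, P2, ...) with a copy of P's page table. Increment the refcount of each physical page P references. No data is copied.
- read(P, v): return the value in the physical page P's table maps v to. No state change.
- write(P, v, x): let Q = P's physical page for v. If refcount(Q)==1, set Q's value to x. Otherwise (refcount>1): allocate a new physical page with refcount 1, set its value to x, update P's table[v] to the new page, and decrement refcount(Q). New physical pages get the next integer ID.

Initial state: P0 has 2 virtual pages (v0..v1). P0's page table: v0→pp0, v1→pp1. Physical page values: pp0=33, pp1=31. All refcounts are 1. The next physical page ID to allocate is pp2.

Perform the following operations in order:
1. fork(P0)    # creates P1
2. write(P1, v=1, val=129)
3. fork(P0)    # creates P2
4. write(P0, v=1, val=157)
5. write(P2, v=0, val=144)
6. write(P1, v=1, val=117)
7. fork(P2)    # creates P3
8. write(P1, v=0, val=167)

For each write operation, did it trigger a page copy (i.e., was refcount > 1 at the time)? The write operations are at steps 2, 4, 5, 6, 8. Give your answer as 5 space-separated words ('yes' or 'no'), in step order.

Op 1: fork(P0) -> P1. 2 ppages; refcounts: pp0:2 pp1:2
Op 2: write(P1, v1, 129). refcount(pp1)=2>1 -> COPY to pp2. 3 ppages; refcounts: pp0:2 pp1:1 pp2:1
Op 3: fork(P0) -> P2. 3 ppages; refcounts: pp0:3 pp1:2 pp2:1
Op 4: write(P0, v1, 157). refcount(pp1)=2>1 -> COPY to pp3. 4 ppages; refcounts: pp0:3 pp1:1 pp2:1 pp3:1
Op 5: write(P2, v0, 144). refcount(pp0)=3>1 -> COPY to pp4. 5 ppages; refcounts: pp0:2 pp1:1 pp2:1 pp3:1 pp4:1
Op 6: write(P1, v1, 117). refcount(pp2)=1 -> write in place. 5 ppages; refcounts: pp0:2 pp1:1 pp2:1 pp3:1 pp4:1
Op 7: fork(P2) -> P3. 5 ppages; refcounts: pp0:2 pp1:2 pp2:1 pp3:1 pp4:2
Op 8: write(P1, v0, 167). refcount(pp0)=2>1 -> COPY to pp5. 6 ppages; refcounts: pp0:1 pp1:2 pp2:1 pp3:1 pp4:2 pp5:1

yes yes yes no yes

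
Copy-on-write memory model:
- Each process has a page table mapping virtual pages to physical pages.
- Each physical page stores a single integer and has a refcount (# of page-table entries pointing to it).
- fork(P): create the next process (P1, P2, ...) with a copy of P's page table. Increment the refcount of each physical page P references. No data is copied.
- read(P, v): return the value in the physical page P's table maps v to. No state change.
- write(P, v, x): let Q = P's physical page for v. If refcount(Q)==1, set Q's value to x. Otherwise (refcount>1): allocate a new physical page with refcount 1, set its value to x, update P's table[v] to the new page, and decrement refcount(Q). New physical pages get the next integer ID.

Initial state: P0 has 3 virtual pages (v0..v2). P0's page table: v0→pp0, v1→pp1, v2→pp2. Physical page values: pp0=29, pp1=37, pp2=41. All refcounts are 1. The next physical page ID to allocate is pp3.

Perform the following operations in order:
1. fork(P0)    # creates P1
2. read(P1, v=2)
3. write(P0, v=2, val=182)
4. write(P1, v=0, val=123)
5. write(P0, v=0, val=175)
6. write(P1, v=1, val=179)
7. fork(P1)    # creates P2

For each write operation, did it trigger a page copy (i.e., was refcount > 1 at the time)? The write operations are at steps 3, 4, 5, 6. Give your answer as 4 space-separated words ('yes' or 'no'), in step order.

Op 1: fork(P0) -> P1. 3 ppages; refcounts: pp0:2 pp1:2 pp2:2
Op 2: read(P1, v2) -> 41. No state change.
Op 3: write(P0, v2, 182). refcount(pp2)=2>1 -> COPY to pp3. 4 ppages; refcounts: pp0:2 pp1:2 pp2:1 pp3:1
Op 4: write(P1, v0, 123). refcount(pp0)=2>1 -> COPY to pp4. 5 ppages; refcounts: pp0:1 pp1:2 pp2:1 pp3:1 pp4:1
Op 5: write(P0, v0, 175). refcount(pp0)=1 -> write in place. 5 ppages; refcounts: pp0:1 pp1:2 pp2:1 pp3:1 pp4:1
Op 6: write(P1, v1, 179). refcount(pp1)=2>1 -> COPY to pp5. 6 ppages; refcounts: pp0:1 pp1:1 pp2:1 pp3:1 pp4:1 pp5:1
Op 7: fork(P1) -> P2. 6 ppages; refcounts: pp0:1 pp1:1 pp2:2 pp3:1 pp4:2 pp5:2

yes yes no yes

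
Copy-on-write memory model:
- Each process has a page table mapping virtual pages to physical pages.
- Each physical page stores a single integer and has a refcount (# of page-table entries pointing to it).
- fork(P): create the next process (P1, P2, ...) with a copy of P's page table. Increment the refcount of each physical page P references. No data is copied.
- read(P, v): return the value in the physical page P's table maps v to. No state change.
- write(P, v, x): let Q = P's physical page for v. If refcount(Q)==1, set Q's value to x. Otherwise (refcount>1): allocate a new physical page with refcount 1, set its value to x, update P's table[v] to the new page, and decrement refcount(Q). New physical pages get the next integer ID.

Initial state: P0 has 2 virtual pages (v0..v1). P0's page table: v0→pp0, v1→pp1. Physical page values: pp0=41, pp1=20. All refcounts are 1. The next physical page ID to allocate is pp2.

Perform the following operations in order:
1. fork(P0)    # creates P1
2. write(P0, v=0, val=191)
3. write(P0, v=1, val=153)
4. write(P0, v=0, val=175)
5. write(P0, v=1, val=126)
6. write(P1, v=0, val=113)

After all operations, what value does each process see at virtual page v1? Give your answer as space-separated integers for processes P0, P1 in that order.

Answer: 126 20

Derivation:
Op 1: fork(P0) -> P1. 2 ppages; refcounts: pp0:2 pp1:2
Op 2: write(P0, v0, 191). refcount(pp0)=2>1 -> COPY to pp2. 3 ppages; refcounts: pp0:1 pp1:2 pp2:1
Op 3: write(P0, v1, 153). refcount(pp1)=2>1 -> COPY to pp3. 4 ppages; refcounts: pp0:1 pp1:1 pp2:1 pp3:1
Op 4: write(P0, v0, 175). refcount(pp2)=1 -> write in place. 4 ppages; refcounts: pp0:1 pp1:1 pp2:1 pp3:1
Op 5: write(P0, v1, 126). refcount(pp3)=1 -> write in place. 4 ppages; refcounts: pp0:1 pp1:1 pp2:1 pp3:1
Op 6: write(P1, v0, 113). refcount(pp0)=1 -> write in place. 4 ppages; refcounts: pp0:1 pp1:1 pp2:1 pp3:1
P0: v1 -> pp3 = 126
P1: v1 -> pp1 = 20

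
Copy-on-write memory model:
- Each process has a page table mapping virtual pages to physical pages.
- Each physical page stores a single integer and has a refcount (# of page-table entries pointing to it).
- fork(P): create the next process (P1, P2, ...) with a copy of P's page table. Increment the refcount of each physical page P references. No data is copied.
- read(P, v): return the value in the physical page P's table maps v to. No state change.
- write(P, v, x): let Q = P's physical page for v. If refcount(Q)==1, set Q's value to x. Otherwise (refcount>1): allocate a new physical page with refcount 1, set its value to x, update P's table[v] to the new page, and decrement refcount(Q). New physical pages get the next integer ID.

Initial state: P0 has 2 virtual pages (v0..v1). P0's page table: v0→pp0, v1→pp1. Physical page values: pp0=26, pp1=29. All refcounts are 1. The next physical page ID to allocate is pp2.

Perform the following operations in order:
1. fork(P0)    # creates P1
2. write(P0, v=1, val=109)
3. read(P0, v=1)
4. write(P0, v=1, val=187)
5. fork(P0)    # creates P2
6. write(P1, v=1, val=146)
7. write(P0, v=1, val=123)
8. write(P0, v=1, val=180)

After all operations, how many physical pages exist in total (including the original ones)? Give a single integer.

Op 1: fork(P0) -> P1. 2 ppages; refcounts: pp0:2 pp1:2
Op 2: write(P0, v1, 109). refcount(pp1)=2>1 -> COPY to pp2. 3 ppages; refcounts: pp0:2 pp1:1 pp2:1
Op 3: read(P0, v1) -> 109. No state change.
Op 4: write(P0, v1, 187). refcount(pp2)=1 -> write in place. 3 ppages; refcounts: pp0:2 pp1:1 pp2:1
Op 5: fork(P0) -> P2. 3 ppages; refcounts: pp0:3 pp1:1 pp2:2
Op 6: write(P1, v1, 146). refcount(pp1)=1 -> write in place. 3 ppages; refcounts: pp0:3 pp1:1 pp2:2
Op 7: write(P0, v1, 123). refcount(pp2)=2>1 -> COPY to pp3. 4 ppages; refcounts: pp0:3 pp1:1 pp2:1 pp3:1
Op 8: write(P0, v1, 180). refcount(pp3)=1 -> write in place. 4 ppages; refcounts: pp0:3 pp1:1 pp2:1 pp3:1

Answer: 4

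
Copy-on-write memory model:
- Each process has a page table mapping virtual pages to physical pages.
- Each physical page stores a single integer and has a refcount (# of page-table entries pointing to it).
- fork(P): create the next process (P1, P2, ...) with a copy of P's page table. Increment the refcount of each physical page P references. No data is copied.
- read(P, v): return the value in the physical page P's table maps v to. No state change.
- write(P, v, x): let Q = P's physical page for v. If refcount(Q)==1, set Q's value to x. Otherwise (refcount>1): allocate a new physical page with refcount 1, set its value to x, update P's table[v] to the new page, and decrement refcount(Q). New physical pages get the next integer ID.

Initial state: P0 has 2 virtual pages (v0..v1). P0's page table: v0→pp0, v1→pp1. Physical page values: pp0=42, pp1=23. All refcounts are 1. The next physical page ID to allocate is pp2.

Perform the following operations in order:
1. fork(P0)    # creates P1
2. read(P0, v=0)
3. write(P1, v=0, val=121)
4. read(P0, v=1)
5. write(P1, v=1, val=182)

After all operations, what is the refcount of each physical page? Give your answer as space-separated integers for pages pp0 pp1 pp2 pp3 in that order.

Op 1: fork(P0) -> P1. 2 ppages; refcounts: pp0:2 pp1:2
Op 2: read(P0, v0) -> 42. No state change.
Op 3: write(P1, v0, 121). refcount(pp0)=2>1 -> COPY to pp2. 3 ppages; refcounts: pp0:1 pp1:2 pp2:1
Op 4: read(P0, v1) -> 23. No state change.
Op 5: write(P1, v1, 182). refcount(pp1)=2>1 -> COPY to pp3. 4 ppages; refcounts: pp0:1 pp1:1 pp2:1 pp3:1

Answer: 1 1 1 1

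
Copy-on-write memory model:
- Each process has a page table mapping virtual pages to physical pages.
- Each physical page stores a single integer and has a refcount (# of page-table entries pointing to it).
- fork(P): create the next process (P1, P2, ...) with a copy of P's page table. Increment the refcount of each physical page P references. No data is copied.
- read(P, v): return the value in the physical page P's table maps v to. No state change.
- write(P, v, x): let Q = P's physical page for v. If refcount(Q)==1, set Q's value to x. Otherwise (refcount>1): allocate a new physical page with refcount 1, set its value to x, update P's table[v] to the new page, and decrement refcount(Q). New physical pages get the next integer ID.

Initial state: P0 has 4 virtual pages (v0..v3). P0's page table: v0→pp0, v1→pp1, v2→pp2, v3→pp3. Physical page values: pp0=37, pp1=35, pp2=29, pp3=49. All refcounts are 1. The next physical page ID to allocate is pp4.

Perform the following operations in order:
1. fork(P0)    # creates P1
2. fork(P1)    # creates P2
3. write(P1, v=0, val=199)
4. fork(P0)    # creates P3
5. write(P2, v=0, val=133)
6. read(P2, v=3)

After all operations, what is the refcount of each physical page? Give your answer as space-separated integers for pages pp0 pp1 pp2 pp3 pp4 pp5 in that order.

Op 1: fork(P0) -> P1. 4 ppages; refcounts: pp0:2 pp1:2 pp2:2 pp3:2
Op 2: fork(P1) -> P2. 4 ppages; refcounts: pp0:3 pp1:3 pp2:3 pp3:3
Op 3: write(P1, v0, 199). refcount(pp0)=3>1 -> COPY to pp4. 5 ppages; refcounts: pp0:2 pp1:3 pp2:3 pp3:3 pp4:1
Op 4: fork(P0) -> P3. 5 ppages; refcounts: pp0:3 pp1:4 pp2:4 pp3:4 pp4:1
Op 5: write(P2, v0, 133). refcount(pp0)=3>1 -> COPY to pp5. 6 ppages; refcounts: pp0:2 pp1:4 pp2:4 pp3:4 pp4:1 pp5:1
Op 6: read(P2, v3) -> 49. No state change.

Answer: 2 4 4 4 1 1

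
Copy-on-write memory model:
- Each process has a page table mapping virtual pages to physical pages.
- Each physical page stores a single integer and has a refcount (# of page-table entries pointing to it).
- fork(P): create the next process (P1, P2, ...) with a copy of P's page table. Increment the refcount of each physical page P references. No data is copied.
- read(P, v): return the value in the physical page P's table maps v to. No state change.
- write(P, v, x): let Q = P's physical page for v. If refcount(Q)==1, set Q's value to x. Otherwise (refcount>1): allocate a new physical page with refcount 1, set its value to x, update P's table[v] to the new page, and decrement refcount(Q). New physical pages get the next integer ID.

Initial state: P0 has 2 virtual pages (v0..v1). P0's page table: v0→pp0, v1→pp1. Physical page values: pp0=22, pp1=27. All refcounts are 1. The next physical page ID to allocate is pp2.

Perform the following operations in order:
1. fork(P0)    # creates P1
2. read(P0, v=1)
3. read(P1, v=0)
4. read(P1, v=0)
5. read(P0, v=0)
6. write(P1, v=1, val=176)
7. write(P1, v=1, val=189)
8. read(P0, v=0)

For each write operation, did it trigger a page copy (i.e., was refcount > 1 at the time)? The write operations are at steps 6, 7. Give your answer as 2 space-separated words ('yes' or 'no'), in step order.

Op 1: fork(P0) -> P1. 2 ppages; refcounts: pp0:2 pp1:2
Op 2: read(P0, v1) -> 27. No state change.
Op 3: read(P1, v0) -> 22. No state change.
Op 4: read(P1, v0) -> 22. No state change.
Op 5: read(P0, v0) -> 22. No state change.
Op 6: write(P1, v1, 176). refcount(pp1)=2>1 -> COPY to pp2. 3 ppages; refcounts: pp0:2 pp1:1 pp2:1
Op 7: write(P1, v1, 189). refcount(pp2)=1 -> write in place. 3 ppages; refcounts: pp0:2 pp1:1 pp2:1
Op 8: read(P0, v0) -> 22. No state change.

yes no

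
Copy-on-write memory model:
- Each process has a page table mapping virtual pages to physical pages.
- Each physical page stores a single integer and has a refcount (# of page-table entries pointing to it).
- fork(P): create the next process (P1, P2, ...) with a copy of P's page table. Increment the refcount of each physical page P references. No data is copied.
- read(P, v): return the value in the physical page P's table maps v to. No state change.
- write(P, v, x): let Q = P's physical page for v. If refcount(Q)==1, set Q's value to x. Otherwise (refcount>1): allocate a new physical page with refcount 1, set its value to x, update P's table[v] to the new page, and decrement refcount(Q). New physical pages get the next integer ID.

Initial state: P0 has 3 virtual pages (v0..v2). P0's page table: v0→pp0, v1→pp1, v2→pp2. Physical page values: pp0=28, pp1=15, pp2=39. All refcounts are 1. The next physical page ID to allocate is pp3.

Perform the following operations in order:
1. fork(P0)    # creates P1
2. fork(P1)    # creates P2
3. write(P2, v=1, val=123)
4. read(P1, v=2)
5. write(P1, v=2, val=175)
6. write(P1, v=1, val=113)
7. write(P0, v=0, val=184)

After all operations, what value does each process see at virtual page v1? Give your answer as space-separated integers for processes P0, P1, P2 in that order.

Op 1: fork(P0) -> P1. 3 ppages; refcounts: pp0:2 pp1:2 pp2:2
Op 2: fork(P1) -> P2. 3 ppages; refcounts: pp0:3 pp1:3 pp2:3
Op 3: write(P2, v1, 123). refcount(pp1)=3>1 -> COPY to pp3. 4 ppages; refcounts: pp0:3 pp1:2 pp2:3 pp3:1
Op 4: read(P1, v2) -> 39. No state change.
Op 5: write(P1, v2, 175). refcount(pp2)=3>1 -> COPY to pp4. 5 ppages; refcounts: pp0:3 pp1:2 pp2:2 pp3:1 pp4:1
Op 6: write(P1, v1, 113). refcount(pp1)=2>1 -> COPY to pp5. 6 ppages; refcounts: pp0:3 pp1:1 pp2:2 pp3:1 pp4:1 pp5:1
Op 7: write(P0, v0, 184). refcount(pp0)=3>1 -> COPY to pp6. 7 ppages; refcounts: pp0:2 pp1:1 pp2:2 pp3:1 pp4:1 pp5:1 pp6:1
P0: v1 -> pp1 = 15
P1: v1 -> pp5 = 113
P2: v1 -> pp3 = 123

Answer: 15 113 123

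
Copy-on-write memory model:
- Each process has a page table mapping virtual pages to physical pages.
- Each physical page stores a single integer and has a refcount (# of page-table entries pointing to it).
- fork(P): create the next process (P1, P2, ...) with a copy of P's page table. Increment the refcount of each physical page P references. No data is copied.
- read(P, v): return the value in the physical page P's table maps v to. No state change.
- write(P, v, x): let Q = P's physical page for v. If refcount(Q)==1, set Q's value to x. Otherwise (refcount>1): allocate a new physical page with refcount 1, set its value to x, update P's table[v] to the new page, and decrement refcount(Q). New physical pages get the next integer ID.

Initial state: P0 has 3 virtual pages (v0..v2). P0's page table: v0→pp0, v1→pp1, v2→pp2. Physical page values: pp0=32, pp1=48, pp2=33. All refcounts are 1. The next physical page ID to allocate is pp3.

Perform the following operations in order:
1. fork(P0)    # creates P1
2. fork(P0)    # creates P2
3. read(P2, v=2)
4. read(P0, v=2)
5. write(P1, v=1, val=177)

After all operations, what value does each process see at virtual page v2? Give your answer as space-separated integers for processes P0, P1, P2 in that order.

Answer: 33 33 33

Derivation:
Op 1: fork(P0) -> P1. 3 ppages; refcounts: pp0:2 pp1:2 pp2:2
Op 2: fork(P0) -> P2. 3 ppages; refcounts: pp0:3 pp1:3 pp2:3
Op 3: read(P2, v2) -> 33. No state change.
Op 4: read(P0, v2) -> 33. No state change.
Op 5: write(P1, v1, 177). refcount(pp1)=3>1 -> COPY to pp3. 4 ppages; refcounts: pp0:3 pp1:2 pp2:3 pp3:1
P0: v2 -> pp2 = 33
P1: v2 -> pp2 = 33
P2: v2 -> pp2 = 33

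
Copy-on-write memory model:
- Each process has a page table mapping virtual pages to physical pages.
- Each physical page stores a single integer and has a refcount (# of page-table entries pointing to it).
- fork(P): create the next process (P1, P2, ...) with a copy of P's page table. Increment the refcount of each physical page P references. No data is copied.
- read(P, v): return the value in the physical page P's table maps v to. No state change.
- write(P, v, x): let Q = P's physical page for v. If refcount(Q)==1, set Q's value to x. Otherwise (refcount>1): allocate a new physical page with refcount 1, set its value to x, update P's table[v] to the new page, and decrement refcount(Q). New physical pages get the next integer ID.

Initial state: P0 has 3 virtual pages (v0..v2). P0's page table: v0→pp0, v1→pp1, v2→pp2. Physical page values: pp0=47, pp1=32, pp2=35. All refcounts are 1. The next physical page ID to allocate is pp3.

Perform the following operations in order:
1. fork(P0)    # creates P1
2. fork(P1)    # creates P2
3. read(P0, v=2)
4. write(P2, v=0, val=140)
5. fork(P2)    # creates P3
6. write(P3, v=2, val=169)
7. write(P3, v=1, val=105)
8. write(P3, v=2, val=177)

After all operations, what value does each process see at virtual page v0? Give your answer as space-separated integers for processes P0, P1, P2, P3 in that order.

Answer: 47 47 140 140

Derivation:
Op 1: fork(P0) -> P1. 3 ppages; refcounts: pp0:2 pp1:2 pp2:2
Op 2: fork(P1) -> P2. 3 ppages; refcounts: pp0:3 pp1:3 pp2:3
Op 3: read(P0, v2) -> 35. No state change.
Op 4: write(P2, v0, 140). refcount(pp0)=3>1 -> COPY to pp3. 4 ppages; refcounts: pp0:2 pp1:3 pp2:3 pp3:1
Op 5: fork(P2) -> P3. 4 ppages; refcounts: pp0:2 pp1:4 pp2:4 pp3:2
Op 6: write(P3, v2, 169). refcount(pp2)=4>1 -> COPY to pp4. 5 ppages; refcounts: pp0:2 pp1:4 pp2:3 pp3:2 pp4:1
Op 7: write(P3, v1, 105). refcount(pp1)=4>1 -> COPY to pp5. 6 ppages; refcounts: pp0:2 pp1:3 pp2:3 pp3:2 pp4:1 pp5:1
Op 8: write(P3, v2, 177). refcount(pp4)=1 -> write in place. 6 ppages; refcounts: pp0:2 pp1:3 pp2:3 pp3:2 pp4:1 pp5:1
P0: v0 -> pp0 = 47
P1: v0 -> pp0 = 47
P2: v0 -> pp3 = 140
P3: v0 -> pp3 = 140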